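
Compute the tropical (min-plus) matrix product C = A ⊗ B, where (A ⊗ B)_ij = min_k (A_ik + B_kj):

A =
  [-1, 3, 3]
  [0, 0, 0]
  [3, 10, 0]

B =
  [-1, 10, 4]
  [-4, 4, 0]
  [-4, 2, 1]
A ⊗ B =
  [-2, 5, 3]
  [-4, 2, 0]
  [-4, 2, 1]

Apply the min-plus product entry-by-entry:
  C[0][0] = min over k of (A[0][0] + B[0][0] = -1 + -1 = -2, A[0][1] + B[1][0] = 3 + -4 = -1, A[0][2] + B[2][0] = 3 + -4 = -1) = -2 (attained at k = 0)
  C[0][1] = min over k of (A[0][0] + B[0][1] = -1 + 10 = 9, A[0][1] + B[1][1] = 3 + 4 = 7, A[0][2] + B[2][1] = 3 + 2 = 5) = 5 (attained at k = 2)
  C[0][2] = min over k of (A[0][0] + B[0][2] = -1 + 4 = 3, A[0][1] + B[1][2] = 3 + 0 = 3, A[0][2] + B[2][2] = 3 + 1 = 4) = 3 (attained at k = 0)
  C[1][0] = min over k of (A[1][0] + B[0][0] = 0 + -1 = -1, A[1][1] + B[1][0] = 0 + -4 = -4, A[1][2] + B[2][0] = 0 + -4 = -4) = -4 (attained at k = 1)
  C[1][1] = min over k of (A[1][0] + B[0][1] = 0 + 10 = 10, A[1][1] + B[1][1] = 0 + 4 = 4, A[1][2] + B[2][1] = 0 + 2 = 2) = 2 (attained at k = 2)
  C[1][2] = min over k of (A[1][0] + B[0][2] = 0 + 4 = 4, A[1][1] + B[1][2] = 0 + 0 = 0, A[1][2] + B[2][2] = 0 + 1 = 1) = 0 (attained at k = 1)
  C[2][0] = min over k of (A[2][0] + B[0][0] = 3 + -1 = 2, A[2][1] + B[1][0] = 10 + -4 = 6, A[2][2] + B[2][0] = 0 + -4 = -4) = -4 (attained at k = 2)
  C[2][1] = min over k of (A[2][0] + B[0][1] = 3 + 10 = 13, A[2][1] + B[1][1] = 10 + 4 = 14, A[2][2] + B[2][1] = 0 + 2 = 2) = 2 (attained at k = 2)
  C[2][2] = min over k of (A[2][0] + B[0][2] = 3 + 4 = 7, A[2][1] + B[1][2] = 10 + 0 = 10, A[2][2] + B[2][2] = 0 + 1 = 1) = 1 (attained at k = 2)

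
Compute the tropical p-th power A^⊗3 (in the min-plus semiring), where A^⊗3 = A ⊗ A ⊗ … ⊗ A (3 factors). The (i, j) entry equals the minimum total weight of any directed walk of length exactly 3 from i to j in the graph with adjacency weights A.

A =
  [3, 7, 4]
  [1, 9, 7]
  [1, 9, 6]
A^⊗3 =
  [8, 12, 9]
  [6, 11, 8]
  [6, 11, 8]

Each entry (A^⊗3)_ij equals the minimum over all length-3 walks i = v_0 → v_1 → … → v_3 = j of Σ_t A[v_t][v_{t+1}]. For example, for (i, j) = (0, 2) we minimise over 9 possible intermediate vertex sequences; the minimum is 9, attained along the walk 0 → 2 → 0 → 2.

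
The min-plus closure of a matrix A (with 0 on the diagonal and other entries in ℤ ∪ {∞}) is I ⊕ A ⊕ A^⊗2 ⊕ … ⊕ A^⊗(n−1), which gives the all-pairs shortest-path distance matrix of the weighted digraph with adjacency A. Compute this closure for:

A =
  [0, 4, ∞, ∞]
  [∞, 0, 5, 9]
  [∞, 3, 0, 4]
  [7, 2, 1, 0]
Closure =
  [0, 4, 9, 13]
  [16, 0, 5, 9]
  [11, 3, 0, 4]
  [7, 2, 1, 0]

This is the Floyd-Warshall all-pairs shortest-path computation. For each intermediate vertex k = 0, 1, …, 3, update dist[i][j] ← min(dist[i][j], dist[i][k] + dist[k][j]). The final matrix gives, for each (i, j), the minimum total weight of any directed path from i to j (possibly empty when i = j).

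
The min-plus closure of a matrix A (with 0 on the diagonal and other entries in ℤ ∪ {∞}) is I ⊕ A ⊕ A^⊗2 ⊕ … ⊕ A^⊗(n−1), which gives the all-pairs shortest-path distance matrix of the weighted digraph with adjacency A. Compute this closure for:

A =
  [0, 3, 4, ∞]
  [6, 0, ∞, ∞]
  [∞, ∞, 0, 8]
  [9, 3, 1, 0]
Closure =
  [0, 3, 4, 12]
  [6, 0, 10, 18]
  [17, 11, 0, 8]
  [9, 3, 1, 0]

This is the Floyd-Warshall all-pairs shortest-path computation. For each intermediate vertex k = 0, 1, …, 3, update dist[i][j] ← min(dist[i][j], dist[i][k] + dist[k][j]). The final matrix gives, for each (i, j), the minimum total weight of any directed path from i to j (possibly empty when i = j).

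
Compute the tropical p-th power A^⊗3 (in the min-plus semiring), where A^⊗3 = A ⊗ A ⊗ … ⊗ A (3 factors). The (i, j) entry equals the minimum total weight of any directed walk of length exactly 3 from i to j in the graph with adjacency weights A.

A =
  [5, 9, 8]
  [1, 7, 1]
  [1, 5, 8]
A^⊗3 =
  [11, 15, 14]
  [7, 11, 7]
  [7, 11, 11]

Each entry (A^⊗3)_ij equals the minimum over all length-3 walks i = v_0 → v_1 → … → v_3 = j of Σ_t A[v_t][v_{t+1}]. For example, for (i, j) = (0, 2) we minimise over 9 possible intermediate vertex sequences; the minimum is 14, attained along the walk 0 → 2 → 1 → 2.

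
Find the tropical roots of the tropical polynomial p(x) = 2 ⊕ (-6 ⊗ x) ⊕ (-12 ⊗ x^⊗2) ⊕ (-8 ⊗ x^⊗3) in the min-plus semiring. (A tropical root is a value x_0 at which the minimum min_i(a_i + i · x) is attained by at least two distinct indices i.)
Roots: {-4, 6, 8}

Each tropical root is a break point of the lower envelope of the lines y = a_i + i · x (there are 4 lines, with slopes 0, 1, ..., 3). Only the lines that attain the minimum somewhere contribute to roots; other lines are dominated. Here the surviving (envelope) indices are i = 3, i = 2, i = 1, i = 0.
Intersections between consecutive envelope lines give the roots: for adjacent envelope indices i < j the intersection is x = (a_i − a_j) / (j − i). Reading off the sorted break points: {-4, 6, 8}.
Verification: at each break x_0, at least two indices attain the minimum of min_i(a_i + i · x_0).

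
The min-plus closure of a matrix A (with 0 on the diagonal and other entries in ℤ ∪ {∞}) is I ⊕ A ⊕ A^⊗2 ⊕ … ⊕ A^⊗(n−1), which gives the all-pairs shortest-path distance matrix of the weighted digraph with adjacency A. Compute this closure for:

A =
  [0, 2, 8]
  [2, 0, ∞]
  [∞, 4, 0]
Closure =
  [0, 2, 8]
  [2, 0, 10]
  [6, 4, 0]

This is the Floyd-Warshall all-pairs shortest-path computation. For each intermediate vertex k = 0, 1, …, 2, update dist[i][j] ← min(dist[i][j], dist[i][k] + dist[k][j]). The final matrix gives, for each (i, j), the minimum total weight of any directed path from i to j (possibly empty when i = j).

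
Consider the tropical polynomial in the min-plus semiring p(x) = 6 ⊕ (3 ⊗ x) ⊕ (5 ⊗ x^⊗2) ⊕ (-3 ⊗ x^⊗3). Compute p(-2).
p(-2) = -9

A tropical monomial a ⊗ x^⊗i evaluates to a + i · x. Evaluating each term at x = -2:
  Term 0 contributes 6 + 0 · -2 = 6
  Term 1 contributes 3 + 1 · -2 = 1
  Term 2 contributes 5 + 2 · -2 = 1
  Term 3 contributes -3 + 3 · -2 = -9
p(-2) = ⊕ of these = min[6, 1, 1, -9] = -9.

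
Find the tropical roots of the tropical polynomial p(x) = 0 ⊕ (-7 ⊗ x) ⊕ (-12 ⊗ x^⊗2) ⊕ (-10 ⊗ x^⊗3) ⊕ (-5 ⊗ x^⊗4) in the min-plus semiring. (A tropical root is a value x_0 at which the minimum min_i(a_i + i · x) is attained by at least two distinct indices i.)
Roots: {-5, -2, 5, 7}

Each tropical root is a break point of the lower envelope of the lines y = a_i + i · x (there are 5 lines, with slopes 0, 1, ..., 4). Only the lines that attain the minimum somewhere contribute to roots; other lines are dominated. Here the surviving (envelope) indices are i = 4, i = 3, i = 2, i = 1, i = 0.
Intersections between consecutive envelope lines give the roots: for adjacent envelope indices i < j the intersection is x = (a_i − a_j) / (j − i). Reading off the sorted break points: {-5, -2, 5, 7}.
Verification: at each break x_0, at least two indices attain the minimum of min_i(a_i + i · x_0).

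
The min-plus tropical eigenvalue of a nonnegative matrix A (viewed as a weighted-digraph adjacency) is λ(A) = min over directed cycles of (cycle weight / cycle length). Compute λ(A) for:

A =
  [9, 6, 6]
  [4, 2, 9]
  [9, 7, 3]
λ(A) = 2

Enumerate directed cycles and compute their means (weight / length). Sample:
  cycle 0 → 0: weight = 9, length = 1, mean = 9/1 ≈ 9.000
  cycle 1 → 1: weight = 2, length = 1, mean = 2/1 ≈ 2.000
  cycle 2 → 2: weight = 3, length = 1, mean = 3/1 ≈ 3.000
  cycle 0 → 1 → 0: weight = 10, length = 2, mean = 10/2 ≈ 5.000
  cycle 0 → 2 → 0: weight = 15, length = 2, mean = 15/2 ≈ 7.500
  cycle 1 → 0 → 1: weight = 10, length = 2, mean = 10/2 ≈ 5.000
Minimum mean = 2.000, attained e.g. along the cycle 1 → 1 with weight 2 and length 1. So λ(A) = 2/1 = 2.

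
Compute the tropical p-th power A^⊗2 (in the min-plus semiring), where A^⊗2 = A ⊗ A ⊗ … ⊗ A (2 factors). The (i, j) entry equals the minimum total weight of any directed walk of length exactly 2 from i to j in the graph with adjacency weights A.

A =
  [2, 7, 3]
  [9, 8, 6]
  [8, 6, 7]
A^⊗2 =
  [4, 9, 5]
  [11, 12, 12]
  [10, 13, 11]

Each entry (A^⊗2)_ij equals the minimum over all length-2 walks i = v_0 → v_1 → … → v_2 = j of Σ_t A[v_t][v_{t+1}]. For example, for (i, j) = (0, 2) we minimise over 3 possible intermediate vertex sequences; the minimum is 5, attained along the walk 0 → 0 → 2.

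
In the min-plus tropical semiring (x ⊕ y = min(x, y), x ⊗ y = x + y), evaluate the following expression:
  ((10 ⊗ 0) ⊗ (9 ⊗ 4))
((10 ⊗ 0) ⊗ (9 ⊗ 4)) = 23

Expand innermost to outermost. Recall ⊕ takes the minimum of its arguments and ⊗ takes their sum. Working out the expression ((10 ⊗ 0) ⊗ (9 ⊗ 4)) gives 23.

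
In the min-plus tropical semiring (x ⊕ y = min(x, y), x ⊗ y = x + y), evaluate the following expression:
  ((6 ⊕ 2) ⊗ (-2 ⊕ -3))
((6 ⊕ 2) ⊗ (-2 ⊕ -3)) = -1

Expand innermost to outermost. Recall ⊕ takes the minimum of its arguments and ⊗ takes their sum. Working out the expression ((6 ⊕ 2) ⊗ (-2 ⊕ -3)) gives -1.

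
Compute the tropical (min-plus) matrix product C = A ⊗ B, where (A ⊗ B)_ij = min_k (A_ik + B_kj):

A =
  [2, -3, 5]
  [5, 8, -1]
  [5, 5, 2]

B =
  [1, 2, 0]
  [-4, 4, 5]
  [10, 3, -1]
A ⊗ B =
  [-7, 1, 2]
  [4, 2, -2]
  [1, 5, 1]

Apply the min-plus product entry-by-entry:
  C[0][0] = min over k of (A[0][0] + B[0][0] = 2 + 1 = 3, A[0][1] + B[1][0] = -3 + -4 = -7, A[0][2] + B[2][0] = 5 + 10 = 15) = -7 (attained at k = 1)
  C[0][1] = min over k of (A[0][0] + B[0][1] = 2 + 2 = 4, A[0][1] + B[1][1] = -3 + 4 = 1, A[0][2] + B[2][1] = 5 + 3 = 8) = 1 (attained at k = 1)
  C[0][2] = min over k of (A[0][0] + B[0][2] = 2 + 0 = 2, A[0][1] + B[1][2] = -3 + 5 = 2, A[0][2] + B[2][2] = 5 + -1 = 4) = 2 (attained at k = 0)
  C[1][0] = min over k of (A[1][0] + B[0][0] = 5 + 1 = 6, A[1][1] + B[1][0] = 8 + -4 = 4, A[1][2] + B[2][0] = -1 + 10 = 9) = 4 (attained at k = 1)
  C[1][1] = min over k of (A[1][0] + B[0][1] = 5 + 2 = 7, A[1][1] + B[1][1] = 8 + 4 = 12, A[1][2] + B[2][1] = -1 + 3 = 2) = 2 (attained at k = 2)
  C[1][2] = min over k of (A[1][0] + B[0][2] = 5 + 0 = 5, A[1][1] + B[1][2] = 8 + 5 = 13, A[1][2] + B[2][2] = -1 + -1 = -2) = -2 (attained at k = 2)
  C[2][0] = min over k of (A[2][0] + B[0][0] = 5 + 1 = 6, A[2][1] + B[1][0] = 5 + -4 = 1, A[2][2] + B[2][0] = 2 + 10 = 12) = 1 (attained at k = 1)
  C[2][1] = min over k of (A[2][0] + B[0][1] = 5 + 2 = 7, A[2][1] + B[1][1] = 5 + 4 = 9, A[2][2] + B[2][1] = 2 + 3 = 5) = 5 (attained at k = 2)
  C[2][2] = min over k of (A[2][0] + B[0][2] = 5 + 0 = 5, A[2][1] + B[1][2] = 5 + 5 = 10, A[2][2] + B[2][2] = 2 + -1 = 1) = 1 (attained at k = 2)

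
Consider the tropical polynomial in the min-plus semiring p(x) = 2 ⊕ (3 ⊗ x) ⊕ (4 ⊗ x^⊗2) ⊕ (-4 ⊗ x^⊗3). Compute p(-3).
p(-3) = -13

A tropical monomial a ⊗ x^⊗i evaluates to a + i · x. Evaluating each term at x = -3:
  Term 0 contributes 2 + 0 · -3 = 2
  Term 1 contributes 3 + 1 · -3 = 0
  Term 2 contributes 4 + 2 · -3 = -2
  Term 3 contributes -4 + 3 · -3 = -13
p(-3) = ⊕ of these = min[2, 0, -2, -13] = -13.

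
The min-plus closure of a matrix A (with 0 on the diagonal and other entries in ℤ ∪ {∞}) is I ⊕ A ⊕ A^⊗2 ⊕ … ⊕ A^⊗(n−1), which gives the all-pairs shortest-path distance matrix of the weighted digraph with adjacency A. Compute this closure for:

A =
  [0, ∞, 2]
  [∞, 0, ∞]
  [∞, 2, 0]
Closure =
  [0, 4, 2]
  [∞, 0, ∞]
  [∞, 2, 0]

This is the Floyd-Warshall all-pairs shortest-path computation. For each intermediate vertex k = 0, 1, …, 2, update dist[i][j] ← min(dist[i][j], dist[i][k] + dist[k][j]). The final matrix gives, for each (i, j), the minimum total weight of any directed path from i to j (possibly empty when i = j).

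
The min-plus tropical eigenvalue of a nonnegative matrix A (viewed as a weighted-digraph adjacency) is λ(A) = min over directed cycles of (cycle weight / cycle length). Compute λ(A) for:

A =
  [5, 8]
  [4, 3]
λ(A) = 3

Enumerate directed cycles and compute their means (weight / length). Sample:
  cycle 0 → 0: weight = 5, length = 1, mean = 5/1 ≈ 5.000
  cycle 1 → 1: weight = 3, length = 1, mean = 3/1 ≈ 3.000
  cycle 0 → 1 → 0: weight = 12, length = 2, mean = 12/2 ≈ 6.000
  cycle 1 → 0 → 1: weight = 12, length = 2, mean = 12/2 ≈ 6.000
Minimum mean = 3.000, attained e.g. along the cycle 1 → 1 with weight 3 and length 1. So λ(A) = 3/1 = 3.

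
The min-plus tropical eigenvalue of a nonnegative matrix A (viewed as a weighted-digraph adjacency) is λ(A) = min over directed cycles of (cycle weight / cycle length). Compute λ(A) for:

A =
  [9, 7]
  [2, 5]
λ(A) = 9/2

Enumerate directed cycles and compute their means (weight / length). Sample:
  cycle 0 → 0: weight = 9, length = 1, mean = 9/1 ≈ 9.000
  cycle 1 → 1: weight = 5, length = 1, mean = 5/1 ≈ 5.000
  cycle 0 → 1 → 0: weight = 9, length = 2, mean = 9/2 ≈ 4.500
  cycle 1 → 0 → 1: weight = 9, length = 2, mean = 9/2 ≈ 4.500
Minimum mean = 4.500, attained e.g. along the cycle 0 → 1 → 0 with weight 9 and length 2. So λ(A) = 9/2 = 9/2.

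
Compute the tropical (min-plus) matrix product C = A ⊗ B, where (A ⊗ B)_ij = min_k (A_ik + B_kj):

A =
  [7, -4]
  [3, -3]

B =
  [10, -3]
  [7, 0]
A ⊗ B =
  [3, -4]
  [4, -3]

Apply the min-plus product entry-by-entry:
  C[0][0] = min over k of (A[0][0] + B[0][0] = 7 + 10 = 17, A[0][1] + B[1][0] = -4 + 7 = 3) = 3 (attained at k = 1)
  C[0][1] = min over k of (A[0][0] + B[0][1] = 7 + -3 = 4, A[0][1] + B[1][1] = -4 + 0 = -4) = -4 (attained at k = 1)
  C[1][0] = min over k of (A[1][0] + B[0][0] = 3 + 10 = 13, A[1][1] + B[1][0] = -3 + 7 = 4) = 4 (attained at k = 1)
  C[1][1] = min over k of (A[1][0] + B[0][1] = 3 + -3 = 0, A[1][1] + B[1][1] = -3 + 0 = -3) = -3 (attained at k = 1)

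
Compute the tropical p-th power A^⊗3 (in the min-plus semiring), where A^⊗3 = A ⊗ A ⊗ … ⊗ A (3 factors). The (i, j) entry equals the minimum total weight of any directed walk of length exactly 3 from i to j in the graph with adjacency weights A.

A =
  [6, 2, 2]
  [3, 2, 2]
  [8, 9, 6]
A^⊗3 =
  [7, 6, 6]
  [7, 6, 6]
  [13, 12, 12]

Each entry (A^⊗3)_ij equals the minimum over all length-3 walks i = v_0 → v_1 → … → v_3 = j of Σ_t A[v_t][v_{t+1}]. For example, for (i, j) = (0, 2) we minimise over 9 possible intermediate vertex sequences; the minimum is 6, attained along the walk 0 → 1 → 1 → 2.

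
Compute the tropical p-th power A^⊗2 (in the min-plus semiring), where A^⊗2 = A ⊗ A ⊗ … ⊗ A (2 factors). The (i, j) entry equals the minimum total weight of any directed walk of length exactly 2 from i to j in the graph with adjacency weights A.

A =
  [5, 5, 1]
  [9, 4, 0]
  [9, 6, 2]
A^⊗2 =
  [10, 7, 3]
  [9, 6, 2]
  [11, 8, 4]

Each entry (A^⊗2)_ij equals the minimum over all length-2 walks i = v_0 → v_1 → … → v_2 = j of Σ_t A[v_t][v_{t+1}]. For example, for (i, j) = (0, 2) we minimise over 3 possible intermediate vertex sequences; the minimum is 3, attained along the walk 0 → 2 → 2.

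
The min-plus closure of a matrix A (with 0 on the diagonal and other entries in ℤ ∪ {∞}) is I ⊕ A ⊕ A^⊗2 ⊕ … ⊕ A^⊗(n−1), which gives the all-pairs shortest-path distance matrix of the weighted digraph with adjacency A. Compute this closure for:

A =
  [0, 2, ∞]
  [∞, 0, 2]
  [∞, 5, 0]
Closure =
  [0, 2, 4]
  [∞, 0, 2]
  [∞, 5, 0]

This is the Floyd-Warshall all-pairs shortest-path computation. For each intermediate vertex k = 0, 1, …, 2, update dist[i][j] ← min(dist[i][j], dist[i][k] + dist[k][j]). The final matrix gives, for each (i, j), the minimum total weight of any directed path from i to j (possibly empty when i = j).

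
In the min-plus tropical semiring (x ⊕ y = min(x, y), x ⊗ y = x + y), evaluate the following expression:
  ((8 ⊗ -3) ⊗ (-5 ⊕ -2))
((8 ⊗ -3) ⊗ (-5 ⊕ -2)) = 0

Expand innermost to outermost. Recall ⊕ takes the minimum of its arguments and ⊗ takes their sum. Working out the expression ((8 ⊗ -3) ⊗ (-5 ⊕ -2)) gives 0.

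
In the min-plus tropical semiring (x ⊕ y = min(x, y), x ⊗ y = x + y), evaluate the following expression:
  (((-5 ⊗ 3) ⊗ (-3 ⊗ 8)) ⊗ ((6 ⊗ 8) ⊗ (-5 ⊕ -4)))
(((-5 ⊗ 3) ⊗ (-3 ⊗ 8)) ⊗ ((6 ⊗ 8) ⊗ (-5 ⊕ -4))) = 12

Expand innermost to outermost. Recall ⊕ takes the minimum of its arguments and ⊗ takes their sum. Working out the expression (((-5 ⊗ 3) ⊗ (-3 ⊗ 8)) ⊗ ((6 ⊗ 8) ⊗ (-5 ⊕ -4))) gives 12.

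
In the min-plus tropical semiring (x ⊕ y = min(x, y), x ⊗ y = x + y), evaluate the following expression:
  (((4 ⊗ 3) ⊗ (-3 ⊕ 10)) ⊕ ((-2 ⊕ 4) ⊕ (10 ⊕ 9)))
(((4 ⊗ 3) ⊗ (-3 ⊕ 10)) ⊕ ((-2 ⊕ 4) ⊕ (10 ⊕ 9))) = -2

Expand innermost to outermost. Recall ⊕ takes the minimum of its arguments and ⊗ takes their sum. Working out the expression (((4 ⊗ 3) ⊗ (-3 ⊕ 10)) ⊕ ((-2 ⊕ 4) ⊕ (10 ⊕ 9))) gives -2.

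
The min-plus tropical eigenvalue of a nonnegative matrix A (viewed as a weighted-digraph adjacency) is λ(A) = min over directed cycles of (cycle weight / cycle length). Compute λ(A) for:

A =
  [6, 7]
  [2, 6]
λ(A) = 9/2

Enumerate directed cycles and compute their means (weight / length). Sample:
  cycle 0 → 0: weight = 6, length = 1, mean = 6/1 ≈ 6.000
  cycle 1 → 1: weight = 6, length = 1, mean = 6/1 ≈ 6.000
  cycle 0 → 1 → 0: weight = 9, length = 2, mean = 9/2 ≈ 4.500
  cycle 1 → 0 → 1: weight = 9, length = 2, mean = 9/2 ≈ 4.500
Minimum mean = 4.500, attained e.g. along the cycle 0 → 1 → 0 with weight 9 and length 2. So λ(A) = 9/2 = 9/2.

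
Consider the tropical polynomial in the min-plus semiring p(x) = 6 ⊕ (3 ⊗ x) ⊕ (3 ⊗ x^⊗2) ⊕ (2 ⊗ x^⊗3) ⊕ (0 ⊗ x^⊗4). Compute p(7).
p(7) = 6

A tropical monomial a ⊗ x^⊗i evaluates to a + i · x. Evaluating each term at x = 7:
  Term 0 contributes 6 + 0 · 7 = 6
  Term 1 contributes 3 + 1 · 7 = 10
  Term 2 contributes 3 + 2 · 7 = 17
  Term 3 contributes 2 + 3 · 7 = 23
  Term 4 contributes 0 + 4 · 7 = 28
p(7) = ⊕ of these = min[6, 10, 17, 23, 28] = 6.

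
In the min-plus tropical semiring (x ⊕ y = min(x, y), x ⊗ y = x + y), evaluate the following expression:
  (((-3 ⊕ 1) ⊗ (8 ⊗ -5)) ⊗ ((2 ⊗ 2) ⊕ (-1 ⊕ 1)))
(((-3 ⊕ 1) ⊗ (8 ⊗ -5)) ⊗ ((2 ⊗ 2) ⊕ (-1 ⊕ 1))) = -1

Expand innermost to outermost. Recall ⊕ takes the minimum of its arguments and ⊗ takes their sum. Working out the expression (((-3 ⊕ 1) ⊗ (8 ⊗ -5)) ⊗ ((2 ⊗ 2) ⊕ (-1 ⊕ 1))) gives -1.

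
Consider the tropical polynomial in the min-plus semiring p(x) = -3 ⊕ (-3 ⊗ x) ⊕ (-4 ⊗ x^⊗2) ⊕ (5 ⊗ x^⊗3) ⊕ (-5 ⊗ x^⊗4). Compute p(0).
p(0) = -5

A tropical monomial a ⊗ x^⊗i evaluates to a + i · x. Evaluating each term at x = 0:
  Term 0 contributes -3 + 0 · 0 = -3
  Term 1 contributes -3 + 1 · 0 = -3
  Term 2 contributes -4 + 2 · 0 = -4
  Term 3 contributes 5 + 3 · 0 = 5
  Term 4 contributes -5 + 4 · 0 = -5
p(0) = ⊕ of these = min[-3, -3, -4, 5, -5] = -5.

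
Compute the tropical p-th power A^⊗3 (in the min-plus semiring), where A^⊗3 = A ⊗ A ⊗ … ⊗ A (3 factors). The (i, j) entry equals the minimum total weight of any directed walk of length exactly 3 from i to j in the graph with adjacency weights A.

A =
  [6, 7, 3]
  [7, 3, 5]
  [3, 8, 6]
A^⊗3 =
  [12, 13, 9]
  [11, 9, 11]
  [9, 13, 12]

Each entry (A^⊗3)_ij equals the minimum over all length-3 walks i = v_0 → v_1 → … → v_3 = j of Σ_t A[v_t][v_{t+1}]. For example, for (i, j) = (0, 2) we minimise over 9 possible intermediate vertex sequences; the minimum is 9, attained along the walk 0 → 2 → 0 → 2.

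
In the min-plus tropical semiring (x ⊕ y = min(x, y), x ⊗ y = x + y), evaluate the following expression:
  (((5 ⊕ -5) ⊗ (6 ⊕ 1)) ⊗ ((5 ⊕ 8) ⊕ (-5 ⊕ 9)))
(((5 ⊕ -5) ⊗ (6 ⊕ 1)) ⊗ ((5 ⊕ 8) ⊕ (-5 ⊕ 9))) = -9

Expand innermost to outermost. Recall ⊕ takes the minimum of its arguments and ⊗ takes their sum. Working out the expression (((5 ⊕ -5) ⊗ (6 ⊕ 1)) ⊗ ((5 ⊕ 8) ⊕ (-5 ⊕ 9))) gives -9.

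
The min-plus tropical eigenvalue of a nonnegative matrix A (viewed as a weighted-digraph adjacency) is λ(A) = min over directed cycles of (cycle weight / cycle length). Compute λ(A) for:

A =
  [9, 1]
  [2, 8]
λ(A) = 3/2

Enumerate directed cycles and compute their means (weight / length). Sample:
  cycle 0 → 0: weight = 9, length = 1, mean = 9/1 ≈ 9.000
  cycle 1 → 1: weight = 8, length = 1, mean = 8/1 ≈ 8.000
  cycle 0 → 1 → 0: weight = 3, length = 2, mean = 3/2 ≈ 1.500
  cycle 1 → 0 → 1: weight = 3, length = 2, mean = 3/2 ≈ 1.500
Minimum mean = 1.500, attained e.g. along the cycle 0 → 1 → 0 with weight 3 and length 2. So λ(A) = 3/2 = 3/2.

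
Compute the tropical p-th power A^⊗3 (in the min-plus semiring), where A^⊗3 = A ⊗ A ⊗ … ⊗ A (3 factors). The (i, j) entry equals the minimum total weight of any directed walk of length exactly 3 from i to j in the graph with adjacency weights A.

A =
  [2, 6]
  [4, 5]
A^⊗3 =
  [6, 10]
  [8, 12]

Each entry (A^⊗3)_ij equals the minimum over all length-3 walks i = v_0 → v_1 → … → v_3 = j of Σ_t A[v_t][v_{t+1}]. For example, for (i, j) = (0, 1) we minimise over 4 possible intermediate vertex sequences; the minimum is 10, attained along the walk 0 → 0 → 0 → 1.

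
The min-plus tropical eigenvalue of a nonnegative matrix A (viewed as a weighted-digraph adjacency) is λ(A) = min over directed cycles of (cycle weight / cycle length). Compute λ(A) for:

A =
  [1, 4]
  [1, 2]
λ(A) = 1

Enumerate directed cycles and compute their means (weight / length). Sample:
  cycle 0 → 0: weight = 1, length = 1, mean = 1/1 ≈ 1.000
  cycle 1 → 1: weight = 2, length = 1, mean = 2/1 ≈ 2.000
  cycle 0 → 1 → 0: weight = 5, length = 2, mean = 5/2 ≈ 2.500
  cycle 1 → 0 → 1: weight = 5, length = 2, mean = 5/2 ≈ 2.500
Minimum mean = 1.000, attained e.g. along the cycle 0 → 0 with weight 1 and length 1. So λ(A) = 1/1 = 1.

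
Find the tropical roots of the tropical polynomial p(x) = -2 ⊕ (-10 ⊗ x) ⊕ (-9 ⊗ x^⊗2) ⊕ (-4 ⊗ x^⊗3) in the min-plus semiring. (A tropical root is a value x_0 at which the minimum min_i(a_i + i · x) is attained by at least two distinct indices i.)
Roots: {-5, -1, 8}

Each tropical root is a break point of the lower envelope of the lines y = a_i + i · x (there are 4 lines, with slopes 0, 1, ..., 3). Only the lines that attain the minimum somewhere contribute to roots; other lines are dominated. Here the surviving (envelope) indices are i = 3, i = 2, i = 1, i = 0.
Intersections between consecutive envelope lines give the roots: for adjacent envelope indices i < j the intersection is x = (a_i − a_j) / (j − i). Reading off the sorted break points: {-5, -1, 8}.
Verification: at each break x_0, at least two indices attain the minimum of min_i(a_i + i · x_0).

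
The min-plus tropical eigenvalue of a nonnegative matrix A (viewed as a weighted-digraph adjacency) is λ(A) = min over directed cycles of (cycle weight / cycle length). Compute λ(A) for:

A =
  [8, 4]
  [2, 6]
λ(A) = 3

Enumerate directed cycles and compute their means (weight / length). Sample:
  cycle 0 → 0: weight = 8, length = 1, mean = 8/1 ≈ 8.000
  cycle 1 → 1: weight = 6, length = 1, mean = 6/1 ≈ 6.000
  cycle 0 → 1 → 0: weight = 6, length = 2, mean = 6/2 ≈ 3.000
  cycle 1 → 0 → 1: weight = 6, length = 2, mean = 6/2 ≈ 3.000
Minimum mean = 3.000, attained e.g. along the cycle 0 → 1 → 0 with weight 6 and length 2. So λ(A) = 6/2 = 3.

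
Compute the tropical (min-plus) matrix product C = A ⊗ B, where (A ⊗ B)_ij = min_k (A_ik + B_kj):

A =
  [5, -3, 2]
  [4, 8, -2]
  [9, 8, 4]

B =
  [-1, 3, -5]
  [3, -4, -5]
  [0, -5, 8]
A ⊗ B =
  [0, -7, -8]
  [-2, -7, -1]
  [4, -1, 3]

Apply the min-plus product entry-by-entry:
  C[0][0] = min over k of (A[0][0] + B[0][0] = 5 + -1 = 4, A[0][1] + B[1][0] = -3 + 3 = 0, A[0][2] + B[2][0] = 2 + 0 = 2) = 0 (attained at k = 1)
  C[0][1] = min over k of (A[0][0] + B[0][1] = 5 + 3 = 8, A[0][1] + B[1][1] = -3 + -4 = -7, A[0][2] + B[2][1] = 2 + -5 = -3) = -7 (attained at k = 1)
  C[0][2] = min over k of (A[0][0] + B[0][2] = 5 + -5 = 0, A[0][1] + B[1][2] = -3 + -5 = -8, A[0][2] + B[2][2] = 2 + 8 = 10) = -8 (attained at k = 1)
  C[1][0] = min over k of (A[1][0] + B[0][0] = 4 + -1 = 3, A[1][1] + B[1][0] = 8 + 3 = 11, A[1][2] + B[2][0] = -2 + 0 = -2) = -2 (attained at k = 2)
  C[1][1] = min over k of (A[1][0] + B[0][1] = 4 + 3 = 7, A[1][1] + B[1][1] = 8 + -4 = 4, A[1][2] + B[2][1] = -2 + -5 = -7) = -7 (attained at k = 2)
  C[1][2] = min over k of (A[1][0] + B[0][2] = 4 + -5 = -1, A[1][1] + B[1][2] = 8 + -5 = 3, A[1][2] + B[2][2] = -2 + 8 = 6) = -1 (attained at k = 0)
  C[2][0] = min over k of (A[2][0] + B[0][0] = 9 + -1 = 8, A[2][1] + B[1][0] = 8 + 3 = 11, A[2][2] + B[2][0] = 4 + 0 = 4) = 4 (attained at k = 2)
  C[2][1] = min over k of (A[2][0] + B[0][1] = 9 + 3 = 12, A[2][1] + B[1][1] = 8 + -4 = 4, A[2][2] + B[2][1] = 4 + -5 = -1) = -1 (attained at k = 2)
  C[2][2] = min over k of (A[2][0] + B[0][2] = 9 + -5 = 4, A[2][1] + B[1][2] = 8 + -5 = 3, A[2][2] + B[2][2] = 4 + 8 = 12) = 3 (attained at k = 1)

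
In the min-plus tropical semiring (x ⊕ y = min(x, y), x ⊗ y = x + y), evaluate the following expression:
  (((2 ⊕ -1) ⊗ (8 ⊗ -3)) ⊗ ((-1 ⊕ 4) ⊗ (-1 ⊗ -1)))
(((2 ⊕ -1) ⊗ (8 ⊗ -3)) ⊗ ((-1 ⊕ 4) ⊗ (-1 ⊗ -1))) = 1

Expand innermost to outermost. Recall ⊕ takes the minimum of its arguments and ⊗ takes their sum. Working out the expression (((2 ⊕ -1) ⊗ (8 ⊗ -3)) ⊗ ((-1 ⊕ 4) ⊗ (-1 ⊗ -1))) gives 1.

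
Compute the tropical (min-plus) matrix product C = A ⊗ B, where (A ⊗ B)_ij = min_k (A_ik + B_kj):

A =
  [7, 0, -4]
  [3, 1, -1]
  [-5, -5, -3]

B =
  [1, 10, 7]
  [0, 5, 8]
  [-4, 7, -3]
A ⊗ B =
  [-8, 3, -7]
  [-5, 6, -4]
  [-7, 0, -6]

Apply the min-plus product entry-by-entry:
  C[0][0] = min over k of (A[0][0] + B[0][0] = 7 + 1 = 8, A[0][1] + B[1][0] = 0 + 0 = 0, A[0][2] + B[2][0] = -4 + -4 = -8) = -8 (attained at k = 2)
  C[0][1] = min over k of (A[0][0] + B[0][1] = 7 + 10 = 17, A[0][1] + B[1][1] = 0 + 5 = 5, A[0][2] + B[2][1] = -4 + 7 = 3) = 3 (attained at k = 2)
  C[0][2] = min over k of (A[0][0] + B[0][2] = 7 + 7 = 14, A[0][1] + B[1][2] = 0 + 8 = 8, A[0][2] + B[2][2] = -4 + -3 = -7) = -7 (attained at k = 2)
  C[1][0] = min over k of (A[1][0] + B[0][0] = 3 + 1 = 4, A[1][1] + B[1][0] = 1 + 0 = 1, A[1][2] + B[2][0] = -1 + -4 = -5) = -5 (attained at k = 2)
  C[1][1] = min over k of (A[1][0] + B[0][1] = 3 + 10 = 13, A[1][1] + B[1][1] = 1 + 5 = 6, A[1][2] + B[2][1] = -1 + 7 = 6) = 6 (attained at k = 1)
  C[1][2] = min over k of (A[1][0] + B[0][2] = 3 + 7 = 10, A[1][1] + B[1][2] = 1 + 8 = 9, A[1][2] + B[2][2] = -1 + -3 = -4) = -4 (attained at k = 2)
  C[2][0] = min over k of (A[2][0] + B[0][0] = -5 + 1 = -4, A[2][1] + B[1][0] = -5 + 0 = -5, A[2][2] + B[2][0] = -3 + -4 = -7) = -7 (attained at k = 2)
  C[2][1] = min over k of (A[2][0] + B[0][1] = -5 + 10 = 5, A[2][1] + B[1][1] = -5 + 5 = 0, A[2][2] + B[2][1] = -3 + 7 = 4) = 0 (attained at k = 1)
  C[2][2] = min over k of (A[2][0] + B[0][2] = -5 + 7 = 2, A[2][1] + B[1][2] = -5 + 8 = 3, A[2][2] + B[2][2] = -3 + -3 = -6) = -6 (attained at k = 2)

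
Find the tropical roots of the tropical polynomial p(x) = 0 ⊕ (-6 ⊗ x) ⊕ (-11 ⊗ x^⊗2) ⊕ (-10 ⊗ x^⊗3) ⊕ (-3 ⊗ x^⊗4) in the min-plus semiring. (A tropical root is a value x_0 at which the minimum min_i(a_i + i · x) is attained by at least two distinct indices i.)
Roots: {-7, -1, 5, 6}

Each tropical root is a break point of the lower envelope of the lines y = a_i + i · x (there are 5 lines, with slopes 0, 1, ..., 4). Only the lines that attain the minimum somewhere contribute to roots; other lines are dominated. Here the surviving (envelope) indices are i = 4, i = 3, i = 2, i = 1, i = 0.
Intersections between consecutive envelope lines give the roots: for adjacent envelope indices i < j the intersection is x = (a_i − a_j) / (j − i). Reading off the sorted break points: {-7, -1, 5, 6}.
Verification: at each break x_0, at least two indices attain the minimum of min_i(a_i + i · x_0).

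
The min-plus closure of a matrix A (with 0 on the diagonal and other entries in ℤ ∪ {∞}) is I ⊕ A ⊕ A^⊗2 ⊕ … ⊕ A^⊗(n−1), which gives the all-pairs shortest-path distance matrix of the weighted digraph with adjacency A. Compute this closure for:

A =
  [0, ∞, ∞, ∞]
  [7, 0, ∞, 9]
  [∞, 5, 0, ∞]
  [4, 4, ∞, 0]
Closure =
  [0, ∞, ∞, ∞]
  [7, 0, ∞, 9]
  [12, 5, 0, 14]
  [4, 4, ∞, 0]

This is the Floyd-Warshall all-pairs shortest-path computation. For each intermediate vertex k = 0, 1, …, 3, update dist[i][j] ← min(dist[i][j], dist[i][k] + dist[k][j]). The final matrix gives, for each (i, j), the minimum total weight of any directed path from i to j (possibly empty when i = j).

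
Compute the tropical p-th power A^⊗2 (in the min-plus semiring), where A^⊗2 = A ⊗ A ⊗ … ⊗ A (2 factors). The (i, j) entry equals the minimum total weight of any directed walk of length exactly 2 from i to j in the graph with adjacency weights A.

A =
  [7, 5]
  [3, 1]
A^⊗2 =
  [8, 6]
  [4, 2]

Each entry (A^⊗2)_ij equals the minimum over all length-2 walks i = v_0 → v_1 → … → v_2 = j of Σ_t A[v_t][v_{t+1}]. For example, for (i, j) = (0, 1) we minimise over 2 possible intermediate vertex sequences; the minimum is 6, attained along the walk 0 → 1 → 1.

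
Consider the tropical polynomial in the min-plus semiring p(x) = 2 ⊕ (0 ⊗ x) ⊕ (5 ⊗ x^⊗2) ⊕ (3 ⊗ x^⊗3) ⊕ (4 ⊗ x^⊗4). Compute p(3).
p(3) = 2

A tropical monomial a ⊗ x^⊗i evaluates to a + i · x. Evaluating each term at x = 3:
  Term 0 contributes 2 + 0 · 3 = 2
  Term 1 contributes 0 + 1 · 3 = 3
  Term 2 contributes 5 + 2 · 3 = 11
  Term 3 contributes 3 + 3 · 3 = 12
  Term 4 contributes 4 + 4 · 3 = 16
p(3) = ⊕ of these = min[2, 3, 11, 12, 16] = 2.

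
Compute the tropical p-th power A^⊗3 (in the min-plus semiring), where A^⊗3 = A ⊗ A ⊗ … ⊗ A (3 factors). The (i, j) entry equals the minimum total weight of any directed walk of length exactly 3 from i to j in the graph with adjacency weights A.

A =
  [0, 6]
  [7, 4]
A^⊗3 =
  [0, 6]
  [7, 12]

Each entry (A^⊗3)_ij equals the minimum over all length-3 walks i = v_0 → v_1 → … → v_3 = j of Σ_t A[v_t][v_{t+1}]. For example, for (i, j) = (0, 1) we minimise over 4 possible intermediate vertex sequences; the minimum is 6, attained along the walk 0 → 0 → 0 → 1.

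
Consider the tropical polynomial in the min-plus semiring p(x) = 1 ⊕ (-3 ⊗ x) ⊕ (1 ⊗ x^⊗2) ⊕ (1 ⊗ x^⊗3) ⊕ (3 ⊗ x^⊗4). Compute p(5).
p(5) = 1

A tropical monomial a ⊗ x^⊗i evaluates to a + i · x. Evaluating each term at x = 5:
  Term 0 contributes 1 + 0 · 5 = 1
  Term 1 contributes -3 + 1 · 5 = 2
  Term 2 contributes 1 + 2 · 5 = 11
  Term 3 contributes 1 + 3 · 5 = 16
  Term 4 contributes 3 + 4 · 5 = 23
p(5) = ⊕ of these = min[1, 2, 11, 16, 23] = 1.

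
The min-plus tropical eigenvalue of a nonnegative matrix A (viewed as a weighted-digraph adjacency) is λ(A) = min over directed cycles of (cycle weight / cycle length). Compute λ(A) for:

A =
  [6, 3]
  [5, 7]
λ(A) = 4

Enumerate directed cycles and compute their means (weight / length). Sample:
  cycle 0 → 0: weight = 6, length = 1, mean = 6/1 ≈ 6.000
  cycle 1 → 1: weight = 7, length = 1, mean = 7/1 ≈ 7.000
  cycle 0 → 1 → 0: weight = 8, length = 2, mean = 8/2 ≈ 4.000
  cycle 1 → 0 → 1: weight = 8, length = 2, mean = 8/2 ≈ 4.000
Minimum mean = 4.000, attained e.g. along the cycle 0 → 1 → 0 with weight 8 and length 2. So λ(A) = 8/2 = 4.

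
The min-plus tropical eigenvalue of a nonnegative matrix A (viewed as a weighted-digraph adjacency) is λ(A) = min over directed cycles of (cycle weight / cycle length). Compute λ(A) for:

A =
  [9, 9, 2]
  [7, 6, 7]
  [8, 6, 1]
λ(A) = 1

Enumerate directed cycles and compute their means (weight / length). Sample:
  cycle 0 → 0: weight = 9, length = 1, mean = 9/1 ≈ 9.000
  cycle 1 → 1: weight = 6, length = 1, mean = 6/1 ≈ 6.000
  cycle 2 → 2: weight = 1, length = 1, mean = 1/1 ≈ 1.000
  cycle 0 → 1 → 0: weight = 16, length = 2, mean = 16/2 ≈ 8.000
  cycle 0 → 2 → 0: weight = 10, length = 2, mean = 10/2 ≈ 5.000
  cycle 1 → 0 → 1: weight = 16, length = 2, mean = 16/2 ≈ 8.000
Minimum mean = 1.000, attained e.g. along the cycle 2 → 2 with weight 1 and length 1. So λ(A) = 1/1 = 1.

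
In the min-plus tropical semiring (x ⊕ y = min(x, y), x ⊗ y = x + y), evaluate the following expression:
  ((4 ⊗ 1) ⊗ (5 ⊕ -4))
((4 ⊗ 1) ⊗ (5 ⊕ -4)) = 1

Expand innermost to outermost. Recall ⊕ takes the minimum of its arguments and ⊗ takes their sum. Working out the expression ((4 ⊗ 1) ⊗ (5 ⊕ -4)) gives 1.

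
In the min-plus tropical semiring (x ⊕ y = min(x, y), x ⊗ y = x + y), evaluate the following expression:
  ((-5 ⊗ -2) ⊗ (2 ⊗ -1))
((-5 ⊗ -2) ⊗ (2 ⊗ -1)) = -6

Expand innermost to outermost. Recall ⊕ takes the minimum of its arguments and ⊗ takes their sum. Working out the expression ((-5 ⊗ -2) ⊗ (2 ⊗ -1)) gives -6.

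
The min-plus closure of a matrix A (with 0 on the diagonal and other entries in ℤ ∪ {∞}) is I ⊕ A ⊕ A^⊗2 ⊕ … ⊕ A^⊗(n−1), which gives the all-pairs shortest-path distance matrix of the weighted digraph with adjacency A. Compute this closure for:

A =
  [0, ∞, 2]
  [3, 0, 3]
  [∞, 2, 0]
Closure =
  [0, 4, 2]
  [3, 0, 3]
  [5, 2, 0]

This is the Floyd-Warshall all-pairs shortest-path computation. For each intermediate vertex k = 0, 1, …, 2, update dist[i][j] ← min(dist[i][j], dist[i][k] + dist[k][j]). The final matrix gives, for each (i, j), the minimum total weight of any directed path from i to j (possibly empty when i = j).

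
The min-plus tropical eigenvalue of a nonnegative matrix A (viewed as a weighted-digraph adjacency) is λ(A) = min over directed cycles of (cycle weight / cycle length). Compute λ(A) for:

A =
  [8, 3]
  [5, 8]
λ(A) = 4

Enumerate directed cycles and compute their means (weight / length). Sample:
  cycle 0 → 0: weight = 8, length = 1, mean = 8/1 ≈ 8.000
  cycle 1 → 1: weight = 8, length = 1, mean = 8/1 ≈ 8.000
  cycle 0 → 1 → 0: weight = 8, length = 2, mean = 8/2 ≈ 4.000
  cycle 1 → 0 → 1: weight = 8, length = 2, mean = 8/2 ≈ 4.000
Minimum mean = 4.000, attained e.g. along the cycle 0 → 1 → 0 with weight 8 and length 2. So λ(A) = 8/2 = 4.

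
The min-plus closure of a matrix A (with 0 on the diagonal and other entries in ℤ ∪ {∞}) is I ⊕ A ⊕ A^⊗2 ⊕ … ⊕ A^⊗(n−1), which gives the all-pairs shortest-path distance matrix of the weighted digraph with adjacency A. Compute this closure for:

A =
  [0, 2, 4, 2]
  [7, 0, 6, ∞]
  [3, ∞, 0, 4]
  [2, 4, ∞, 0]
Closure =
  [0, 2, 4, 2]
  [7, 0, 6, 9]
  [3, 5, 0, 4]
  [2, 4, 6, 0]

This is the Floyd-Warshall all-pairs shortest-path computation. For each intermediate vertex k = 0, 1, …, 3, update dist[i][j] ← min(dist[i][j], dist[i][k] + dist[k][j]). The final matrix gives, for each (i, j), the minimum total weight of any directed path from i to j (possibly empty when i = j).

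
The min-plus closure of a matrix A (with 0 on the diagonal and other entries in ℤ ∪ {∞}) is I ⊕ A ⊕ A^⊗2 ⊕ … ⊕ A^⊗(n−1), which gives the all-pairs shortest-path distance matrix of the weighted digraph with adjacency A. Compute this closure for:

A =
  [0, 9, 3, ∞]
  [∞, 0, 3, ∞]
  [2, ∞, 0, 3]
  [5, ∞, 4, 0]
Closure =
  [0, 9, 3, 6]
  [5, 0, 3, 6]
  [2, 11, 0, 3]
  [5, 14, 4, 0]

This is the Floyd-Warshall all-pairs shortest-path computation. For each intermediate vertex k = 0, 1, …, 3, update dist[i][j] ← min(dist[i][j], dist[i][k] + dist[k][j]). The final matrix gives, for each (i, j), the minimum total weight of any directed path from i to j (possibly empty when i = j).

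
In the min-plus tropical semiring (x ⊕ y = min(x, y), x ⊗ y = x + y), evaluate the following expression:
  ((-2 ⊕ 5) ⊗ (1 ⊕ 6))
((-2 ⊕ 5) ⊗ (1 ⊕ 6)) = -1

Expand innermost to outermost. Recall ⊕ takes the minimum of its arguments and ⊗ takes their sum. Working out the expression ((-2 ⊕ 5) ⊗ (1 ⊕ 6)) gives -1.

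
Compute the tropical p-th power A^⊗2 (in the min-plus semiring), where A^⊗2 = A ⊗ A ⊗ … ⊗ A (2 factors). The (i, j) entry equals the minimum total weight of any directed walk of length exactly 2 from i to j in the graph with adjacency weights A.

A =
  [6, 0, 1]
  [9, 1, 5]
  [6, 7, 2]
A^⊗2 =
  [7, 1, 3]
  [10, 2, 6]
  [8, 6, 4]

Each entry (A^⊗2)_ij equals the minimum over all length-2 walks i = v_0 → v_1 → … → v_2 = j of Σ_t A[v_t][v_{t+1}]. For example, for (i, j) = (0, 2) we minimise over 3 possible intermediate vertex sequences; the minimum is 3, attained along the walk 0 → 2 → 2.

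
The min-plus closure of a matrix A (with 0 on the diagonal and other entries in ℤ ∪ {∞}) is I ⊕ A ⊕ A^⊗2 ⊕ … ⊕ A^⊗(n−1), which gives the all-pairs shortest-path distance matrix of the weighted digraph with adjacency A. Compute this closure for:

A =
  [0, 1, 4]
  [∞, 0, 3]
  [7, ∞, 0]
Closure =
  [0, 1, 4]
  [10, 0, 3]
  [7, 8, 0]

This is the Floyd-Warshall all-pairs shortest-path computation. For each intermediate vertex k = 0, 1, …, 2, update dist[i][j] ← min(dist[i][j], dist[i][k] + dist[k][j]). The final matrix gives, for each (i, j), the minimum total weight of any directed path from i to j (possibly empty when i = j).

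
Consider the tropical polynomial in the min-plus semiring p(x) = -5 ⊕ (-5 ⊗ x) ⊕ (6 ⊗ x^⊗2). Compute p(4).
p(4) = -5

A tropical monomial a ⊗ x^⊗i evaluates to a + i · x. Evaluating each term at x = 4:
  Term 0 contributes -5 + 0 · 4 = -5
  Term 1 contributes -5 + 1 · 4 = -1
  Term 2 contributes 6 + 2 · 4 = 14
p(4) = ⊕ of these = min[-5, -1, 14] = -5.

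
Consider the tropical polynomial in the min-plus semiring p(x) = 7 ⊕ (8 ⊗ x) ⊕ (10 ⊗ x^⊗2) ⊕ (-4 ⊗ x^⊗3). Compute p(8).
p(8) = 7

A tropical monomial a ⊗ x^⊗i evaluates to a + i · x. Evaluating each term at x = 8:
  Term 0 contributes 7 + 0 · 8 = 7
  Term 1 contributes 8 + 1 · 8 = 16
  Term 2 contributes 10 + 2 · 8 = 26
  Term 3 contributes -4 + 3 · 8 = 20
p(8) = ⊕ of these = min[7, 16, 26, 20] = 7.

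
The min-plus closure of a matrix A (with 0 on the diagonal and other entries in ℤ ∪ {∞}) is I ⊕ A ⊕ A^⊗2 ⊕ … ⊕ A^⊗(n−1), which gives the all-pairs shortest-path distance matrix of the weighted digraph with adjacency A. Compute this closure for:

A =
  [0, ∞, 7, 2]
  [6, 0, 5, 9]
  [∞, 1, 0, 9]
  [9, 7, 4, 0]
Closure =
  [0, 7, 6, 2]
  [6, 0, 5, 8]
  [7, 1, 0, 9]
  [9, 5, 4, 0]

This is the Floyd-Warshall all-pairs shortest-path computation. For each intermediate vertex k = 0, 1, …, 3, update dist[i][j] ← min(dist[i][j], dist[i][k] + dist[k][j]). The final matrix gives, for each (i, j), the minimum total weight of any directed path from i to j (possibly empty when i = j).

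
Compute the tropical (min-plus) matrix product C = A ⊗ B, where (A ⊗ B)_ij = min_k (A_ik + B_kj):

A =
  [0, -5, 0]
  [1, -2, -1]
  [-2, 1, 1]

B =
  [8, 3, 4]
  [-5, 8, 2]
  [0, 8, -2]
A ⊗ B =
  [-10, 3, -3]
  [-7, 4, -3]
  [-4, 1, -1]

Apply the min-plus product entry-by-entry:
  C[0][0] = min over k of (A[0][0] + B[0][0] = 0 + 8 = 8, A[0][1] + B[1][0] = -5 + -5 = -10, A[0][2] + B[2][0] = 0 + 0 = 0) = -10 (attained at k = 1)
  C[0][1] = min over k of (A[0][0] + B[0][1] = 0 + 3 = 3, A[0][1] + B[1][1] = -5 + 8 = 3, A[0][2] + B[2][1] = 0 + 8 = 8) = 3 (attained at k = 0)
  C[0][2] = min over k of (A[0][0] + B[0][2] = 0 + 4 = 4, A[0][1] + B[1][2] = -5 + 2 = -3, A[0][2] + B[2][2] = 0 + -2 = -2) = -3 (attained at k = 1)
  C[1][0] = min over k of (A[1][0] + B[0][0] = 1 + 8 = 9, A[1][1] + B[1][0] = -2 + -5 = -7, A[1][2] + B[2][0] = -1 + 0 = -1) = -7 (attained at k = 1)
  C[1][1] = min over k of (A[1][0] + B[0][1] = 1 + 3 = 4, A[1][1] + B[1][1] = -2 + 8 = 6, A[1][2] + B[2][1] = -1 + 8 = 7) = 4 (attained at k = 0)
  C[1][2] = min over k of (A[1][0] + B[0][2] = 1 + 4 = 5, A[1][1] + B[1][2] = -2 + 2 = 0, A[1][2] + B[2][2] = -1 + -2 = -3) = -3 (attained at k = 2)
  C[2][0] = min over k of (A[2][0] + B[0][0] = -2 + 8 = 6, A[2][1] + B[1][0] = 1 + -5 = -4, A[2][2] + B[2][0] = 1 + 0 = 1) = -4 (attained at k = 1)
  C[2][1] = min over k of (A[2][0] + B[0][1] = -2 + 3 = 1, A[2][1] + B[1][1] = 1 + 8 = 9, A[2][2] + B[2][1] = 1 + 8 = 9) = 1 (attained at k = 0)
  C[2][2] = min over k of (A[2][0] + B[0][2] = -2 + 4 = 2, A[2][1] + B[1][2] = 1 + 2 = 3, A[2][2] + B[2][2] = 1 + -2 = -1) = -1 (attained at k = 2)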